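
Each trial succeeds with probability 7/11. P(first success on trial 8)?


Geometric: P(X=8) = (1-p)^(k-1)×p = (4/11)^7×7/11 = 114688/214358881

P(X=8) = 114688/214358881 ≈ 0.05%


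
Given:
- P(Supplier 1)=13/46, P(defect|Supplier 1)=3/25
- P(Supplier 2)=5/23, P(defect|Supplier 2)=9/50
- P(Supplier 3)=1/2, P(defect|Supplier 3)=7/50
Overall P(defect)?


P(B) = Σ P(B|Aᵢ)×P(Aᵢ)
  3/25×13/46 = 39/1150
  9/50×5/23 = 9/230
  7/50×1/2 = 7/100
Sum = 329/2300

P(defect) = 329/2300 ≈ 14.30%


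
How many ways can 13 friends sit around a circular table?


Circular arrangements of 13 distinct objects: fix one position to break rotational symmetry.
(n-1)! = 12! = 479001600

479001600


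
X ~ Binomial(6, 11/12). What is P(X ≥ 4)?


P(X ≥ 4) = Σ P(X=i) for i=4..6
P(X=4) = 73205/995328
P(X=5) = 161051/497664
P(X=6) = 1771561/2985984
Sum = 1478741/1492992

P(X ≥ 4) = 1478741/1492992 ≈ 99.05%


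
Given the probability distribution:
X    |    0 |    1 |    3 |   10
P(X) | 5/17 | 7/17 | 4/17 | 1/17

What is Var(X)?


E[X] = 29/17
E[X²] = 143/17
Var(X) = E[X²] - (E[X])² = 143/17 - 841/289 = 1590/289

Var(X) = 1590/289 ≈ 5.5017


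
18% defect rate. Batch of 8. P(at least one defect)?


P(all good) = (41/50)^8 = 7984925229121/39062500000000
P(≥1 defect) = 31077574770879/39062500000000

P = 31077574770879/39062500000000 ≈ 79.56%


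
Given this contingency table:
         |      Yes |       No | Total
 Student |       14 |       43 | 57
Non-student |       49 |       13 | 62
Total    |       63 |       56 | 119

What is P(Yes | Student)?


P(Yes | Student) = 14/(14+43) = 14/57

P(Yes|Student) = 14/57 ≈ 24.56%


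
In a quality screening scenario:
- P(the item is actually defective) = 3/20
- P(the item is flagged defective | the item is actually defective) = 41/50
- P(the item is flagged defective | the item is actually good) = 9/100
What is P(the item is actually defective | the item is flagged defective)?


Using Bayes' theorem:
P(A|B) = P(B|A)·P(A) / P(B)

P(the item is flagged defective) = 41/50 × 3/20 + 9/100 × 17/20
= 123/1000 + 153/2000 = 399/2000

P(the item is actually defective|the item is flagged defective) = (123/1000) / (399/2000) = 82/133

P(the item is actually defective|the item is flagged defective) = 82/133 ≈ 61.65%


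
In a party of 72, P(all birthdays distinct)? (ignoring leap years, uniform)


P(all different) = Π(365-i)/365 for i=0..71
= (365/365)×(364/365)×...×(294/365)
= 0.000547

P ≈ 0.0005 ≈ 0.05%


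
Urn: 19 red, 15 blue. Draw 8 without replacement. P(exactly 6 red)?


Hypergeometric: C(19,6)×C(15,2)/C(34,8)
= 27132×105/18156204 = 4655/29667

P(X=6) = 4655/29667 ≈ 15.69%


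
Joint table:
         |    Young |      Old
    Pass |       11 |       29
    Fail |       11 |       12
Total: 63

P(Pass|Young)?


P(Pass|Young) = 11/(11+11) = 11/22 = 1/2

P = 1/2 ≈ 50.00%


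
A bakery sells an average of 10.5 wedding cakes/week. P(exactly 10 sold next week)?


Poisson(λ=10.5): P(X=10) = e^(-λ)×λ^k/k!
= e^(-10.5) × 10.5^10 / 10!
≈ 2.753644935e-05 × 16288946267.8 / 3628800 ≈ 0.123606

P(X=10) ≈ 0.123606 ≈ 12.36%


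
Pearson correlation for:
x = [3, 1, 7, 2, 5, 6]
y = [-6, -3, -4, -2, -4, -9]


n=6, Σx=24, Σy=-28, Σxy=-127, Σx²=124, Σy²=162
r = (6×(-127) - 24×(-28))/√((6×124 - 24²)(6×162 - (-28)²))
= -90/√(168×188) = -90/√31584 ≈ -90/177.7189 ≈ -0.5064

r ≈ -0.5064


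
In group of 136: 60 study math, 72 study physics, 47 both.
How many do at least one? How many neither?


|A∪B| = 60+72-47 = 85
Neither = 136-85 = 51

At least one: 85; Neither: 51


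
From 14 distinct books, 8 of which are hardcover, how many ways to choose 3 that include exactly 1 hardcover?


Choose 1 of the 8 hardcovers and 2 of the other 6 books:
C(8,1)×C(6,2) = 8×15 = 120

120


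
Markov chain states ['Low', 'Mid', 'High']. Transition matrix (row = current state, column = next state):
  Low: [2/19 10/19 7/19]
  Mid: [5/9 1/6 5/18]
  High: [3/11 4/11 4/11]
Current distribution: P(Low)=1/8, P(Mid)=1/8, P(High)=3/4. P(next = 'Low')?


P(next=Low) = Σᵢ P(now=i)×P(i→Low)
= 1/8×2/19 + 1/8×5/9 + 3/4×3/11
= 1/76 + 5/72 + 9/44 = 4321/15048

P = 4321/15048 ≈ 0.2871


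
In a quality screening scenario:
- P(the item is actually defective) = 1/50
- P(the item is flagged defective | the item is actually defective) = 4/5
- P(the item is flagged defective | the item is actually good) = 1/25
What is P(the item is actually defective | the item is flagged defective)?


Using Bayes' theorem:
P(A|B) = P(B|A)·P(A) / P(B)

P(the item is flagged defective) = 4/5 × 1/50 + 1/25 × 49/50
= 2/125 + 49/1250 = 69/1250

P(the item is actually defective|the item is flagged defective) = (2/125) / (69/1250) = 20/69

P(the item is actually defective|the item is flagged defective) = 20/69 ≈ 28.99%


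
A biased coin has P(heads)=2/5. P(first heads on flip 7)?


Geometric: P(X=7) = (1-p)^(k-1)×p = (3/5)^6×2/5 = 1458/78125

P(X=7) = 1458/78125 ≈ 1.87%


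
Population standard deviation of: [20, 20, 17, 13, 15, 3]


Mean = 88/6 = 44/3
  (20-44/3)²=256/9
  (20-44/3)²=256/9
  (17-44/3)²=49/9
  (13-44/3)²=25/9
  (15-44/3)²=1/9
  (3-44/3)²=1225/9
Σ(x-μ)² = 604/3
σ² = (604/3)/6 = 302/9

σ = √(302/9) ≈ 5.7927


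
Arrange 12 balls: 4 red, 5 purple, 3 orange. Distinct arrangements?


12!/(4!×5!×3!) = 27720

27720


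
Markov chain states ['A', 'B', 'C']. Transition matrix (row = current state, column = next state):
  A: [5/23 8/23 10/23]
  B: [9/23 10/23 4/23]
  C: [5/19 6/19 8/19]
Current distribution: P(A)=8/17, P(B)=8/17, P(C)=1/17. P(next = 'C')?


P(next=C) = Σᵢ P(now=i)×P(i→C)
= 8/17×10/23 + 8/17×4/23 + 1/17×8/19
= 80/391 + 32/391 + 8/323 = 136/437

P = 136/437 ≈ 0.3112


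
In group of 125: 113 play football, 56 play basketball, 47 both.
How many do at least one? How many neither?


|A∪B| = 113+56-47 = 122
Neither = 125-122 = 3

At least one: 122; Neither: 3


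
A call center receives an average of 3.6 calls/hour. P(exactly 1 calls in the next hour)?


Poisson(λ=3.6): P(X=1) = e^(-λ)×λ^k/k!
= e^(-3.6) × 3.6^1 / 1!
≈ 0.02732372245 × 3.6 / 1 ≈ 0.098365

P(X=1) ≈ 0.098365 ≈ 9.84%


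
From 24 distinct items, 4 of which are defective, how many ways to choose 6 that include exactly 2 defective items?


Choose 2 of the 4 defective items and 4 of the other 20 items:
C(4,2)×C(20,4) = 6×4845 = 29070

29070


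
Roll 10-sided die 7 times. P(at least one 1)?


P(no 1)^7 = (9/10)^7 = 4782969/10000000
P(≥1) = 1 - 4782969/10000000 = 5217031/10000000

P = 5217031/10000000 ≈ 52.17%


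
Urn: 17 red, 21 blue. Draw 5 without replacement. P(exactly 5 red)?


Hypergeometric: C(17,5)×C(21,0)/C(38,5)
= 6188×1/501942 = 26/2109

P(X=5) = 26/2109 ≈ 1.23%


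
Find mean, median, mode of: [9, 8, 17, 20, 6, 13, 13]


Sorted: [6, 8, 9, 13, 13, 17, 20]
Mean = 86/7
Median = 13
Freq: {9: 1, 8: 1, 17: 1, 20: 1, 6: 1, 13: 2}
Mode: [13]

Mean=86/7, Median=13, Mode=13


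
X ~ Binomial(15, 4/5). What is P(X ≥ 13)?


P(X ≥ 13) = Σ P(X=i) for i=13..15
P(X=13) = 1409286144/6103515625
P(X=14) = 805306368/6103515625
P(X=15) = 1073741824/30517578125
Sum = 12146704384/30517578125

P(X ≥ 13) = 12146704384/30517578125 ≈ 39.80%


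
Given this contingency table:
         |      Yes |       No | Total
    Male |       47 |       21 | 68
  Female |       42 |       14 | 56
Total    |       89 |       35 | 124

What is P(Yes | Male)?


P(Yes | Male) = 47/(47+21) = 47/68

P(Yes|Male) = 47/68 ≈ 69.12%


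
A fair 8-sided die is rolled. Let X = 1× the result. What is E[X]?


E[die] = (1+8)/2 = 9/2
E[X] = 1 × 9/2 = 9/2

E[X] = 9/2


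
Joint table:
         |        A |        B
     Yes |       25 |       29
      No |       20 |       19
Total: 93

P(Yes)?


P(Yes) = (25+29)/93 = 54/93 = 18/31

P(Yes) = 18/31 ≈ 58.06%


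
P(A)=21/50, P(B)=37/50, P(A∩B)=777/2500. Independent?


P(A)×P(B) = 777/2500
P(A∩B) = 777/2500
Equal ✓ → Independent

Yes, independent


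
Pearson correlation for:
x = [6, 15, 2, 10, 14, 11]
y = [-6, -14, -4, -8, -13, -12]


n=6, Σx=58, Σy=-57, Σxy=-648, Σx²=682, Σy²=625
r = (6×(-648) - 58×(-57))/√((6×682 - 58²)(6×625 - (-57)²))
= -582/√(728×501) = -582/√364728 ≈ -582/603.9271 ≈ -0.9637

r ≈ -0.9637


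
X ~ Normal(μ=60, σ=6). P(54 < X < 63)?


z₁=(54-60)/6=-1.0, z₂=(63-60)/6=0.5
P = Φ(0.5) - Φ(-1.0) = 0.691462 - 0.158655 = 0.532807 ≈ 0.5328

P(54 < X < 63) ≈ 0.5328


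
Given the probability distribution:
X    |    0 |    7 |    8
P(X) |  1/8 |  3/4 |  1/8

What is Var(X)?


E[X] = 25/4
E[X²] = 179/4
Var(X) = E[X²] - (E[X])² = 179/4 - 625/16 = 91/16

Var(X) = 91/16 ≈ 5.6875


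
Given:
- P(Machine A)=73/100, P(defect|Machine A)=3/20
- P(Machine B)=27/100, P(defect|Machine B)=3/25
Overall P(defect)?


P(B) = Σ P(B|Aᵢ)×P(Aᵢ)
  3/20×73/100 = 219/2000
  3/25×27/100 = 81/2500
Sum = 1419/10000

P(defect) = 1419/10000 ≈ 14.19%


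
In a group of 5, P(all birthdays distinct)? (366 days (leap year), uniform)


P(all different) = Π(366-i)/366 for i=0..4
= (366/366)×(365/366)×...×(362/366)
= 0.972938

P ≈ 0.9729 ≈ 97.29%


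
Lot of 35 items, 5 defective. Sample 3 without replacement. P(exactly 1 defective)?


Hypergeometric: C(5,1)×C(30,2)/C(35,3)
= 5×435/6545 = 435/1309

P(X=1) = 435/1309 ≈ 33.23%


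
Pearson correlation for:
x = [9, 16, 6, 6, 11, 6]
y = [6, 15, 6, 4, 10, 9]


n=6, Σx=54, Σy=50, Σxy=518, Σx²=566, Σy²=494
r = (6×518 - 54×50)/√((6×566 - 54²)(6×494 - 50²))
= 408/√(480×464) = 408/√222720 ≈ 408/471.9322 ≈ 0.8645

r ≈ 0.8645


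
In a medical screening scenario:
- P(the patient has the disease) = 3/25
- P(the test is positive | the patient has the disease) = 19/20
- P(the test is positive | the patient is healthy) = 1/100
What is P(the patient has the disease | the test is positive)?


Using Bayes' theorem:
P(A|B) = P(B|A)·P(A) / P(B)

P(the test is positive) = 19/20 × 3/25 + 1/100 × 22/25
= 57/500 + 11/1250 = 307/2500

P(the patient has the disease|the test is positive) = (57/500) / (307/2500) = 285/307

P(the patient has the disease|the test is positive) = 285/307 ≈ 92.83%


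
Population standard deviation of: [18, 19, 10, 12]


Mean = 59/4
  (18-59/4)²=169/16
  (19-59/4)²=289/16
  (10-59/4)²=361/16
  (12-59/4)²=121/16
Σ(x-μ)² = 235/4
σ² = (235/4)/4 = 235/16

σ = √(235/16) ≈ 3.8324


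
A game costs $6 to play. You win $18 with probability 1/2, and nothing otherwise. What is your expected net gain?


E[gain] = (18-6)×1/2 + (-6)×1/2
= 6 - 3 = 3

Expected net gain = $3 ≈ $3.00


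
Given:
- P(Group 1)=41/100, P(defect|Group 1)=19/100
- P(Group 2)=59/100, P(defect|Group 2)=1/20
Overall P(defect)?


P(B) = Σ P(B|Aᵢ)×P(Aᵢ)
  19/100×41/100 = 779/10000
  1/20×59/100 = 59/2000
Sum = 537/5000

P(defect) = 537/5000 ≈ 10.74%


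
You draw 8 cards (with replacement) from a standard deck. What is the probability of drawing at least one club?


P(not a club) = 39/52 = 3/4
P(none in 8 draws) = (3/4)^8 = 6561/65536
P(≥1 club) = 1 - 6561/65536 = 58975/65536

P = 58975/65536 ≈ 89.99%


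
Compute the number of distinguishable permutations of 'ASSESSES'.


Letters: 8, freq: {'A': 1, 'S': 5, 'E': 2}
8!/(1!×5!×2!) = 40320/240 = 168

168


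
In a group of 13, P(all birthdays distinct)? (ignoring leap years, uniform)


P(all different) = Π(365-i)/365 for i=0..12
= (365/365)×(364/365)×...×(353/365)
= 0.805590

P ≈ 0.8056 ≈ 80.56%


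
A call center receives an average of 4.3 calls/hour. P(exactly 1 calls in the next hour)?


Poisson(λ=4.3): P(X=1) = e^(-λ)×λ^k/k!
= e^(-4.3) × 4.3^1 / 1!
≈ 0.01356855901 × 4.3 / 1 ≈ 0.058345

P(X=1) ≈ 0.058345 ≈ 5.83%


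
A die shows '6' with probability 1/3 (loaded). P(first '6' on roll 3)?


Geometric: P(X=3) = (1-p)^(k-1)×p = (2/3)^2×1/3 = 4/27

P(X=3) = 4/27 ≈ 14.81%


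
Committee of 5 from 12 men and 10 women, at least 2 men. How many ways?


Count by #men:
  2M,3W: C(12,2)×C(10,3)=7920
  3M,2W: C(12,3)×C(10,2)=9900
  4M,1W: C(12,4)×C(10,1)=4950
  5M,0W: C(12,5)×C(10,0)=792
Total = 23562

23562


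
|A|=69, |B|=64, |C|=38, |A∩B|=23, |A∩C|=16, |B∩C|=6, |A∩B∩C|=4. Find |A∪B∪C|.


|A∪B∪C| = 69+64+38-23-16-6+4 = 130

|A∪B∪C| = 130


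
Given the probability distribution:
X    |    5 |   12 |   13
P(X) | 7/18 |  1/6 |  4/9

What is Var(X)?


E[X] = 175/18
E[X²] = 653/6
Var(X) = E[X²] - (E[X])² = 653/6 - 30625/324 = 4637/324

Var(X) = 4637/324 ≈ 14.3117


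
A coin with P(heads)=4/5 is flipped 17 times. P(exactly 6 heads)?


Binomial: P(X=6) = C(17,6)×p^6×(1-p)^11
= 12376 × 4096/15625 × 1/48828125 = 50692096/762939453125

P(X=6) = 50692096/762939453125 ≈ 0.01%


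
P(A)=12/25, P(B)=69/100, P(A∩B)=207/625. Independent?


P(A)×P(B) = 207/625
P(A∩B) = 207/625
Equal ✓ → Independent

Yes, independent


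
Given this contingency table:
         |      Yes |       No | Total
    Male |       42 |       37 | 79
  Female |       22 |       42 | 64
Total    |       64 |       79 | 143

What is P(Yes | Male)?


P(Yes | Male) = 42/(42+37) = 42/79

P(Yes|Male) = 42/79 ≈ 53.16%


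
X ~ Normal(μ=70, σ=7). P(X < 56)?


z = (56-70)/7 = -2.0
P(Z < -2.0) = 0.0228

P(X < 56) ≈ 0.0228


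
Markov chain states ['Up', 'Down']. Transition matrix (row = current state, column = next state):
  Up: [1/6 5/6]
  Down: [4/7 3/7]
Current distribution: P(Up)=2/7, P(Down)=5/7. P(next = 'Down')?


P(next=Down) = Σᵢ P(now=i)×P(i→Down)
= 2/7×5/6 + 5/7×3/7
= 5/21 + 15/49 = 80/147

P = 80/147 ≈ 0.5442


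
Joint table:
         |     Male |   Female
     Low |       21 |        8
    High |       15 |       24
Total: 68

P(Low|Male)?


P(Low|Male) = 21/(21+15) = 21/36 = 7/12

P = 7/12 ≈ 58.33%


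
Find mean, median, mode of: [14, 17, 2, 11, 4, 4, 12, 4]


Sorted: [2, 4, 4, 4, 11, 12, 14, 17]
Mean = 68/8 = 17/2
Median = 15/2
Freq: {14: 1, 17: 1, 2: 1, 11: 1, 4: 3, 12: 1}
Mode: [4]

Mean=17/2, Median=15/2, Mode=4


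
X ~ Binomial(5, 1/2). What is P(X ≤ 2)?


P(X ≤ 2) = Σ P(X=i) for i=0..2
P(X=0) = 1/32
P(X=1) = 5/32
P(X=2) = 5/16
Sum = 1/2

P(X ≤ 2) = 1/2 ≈ 50.00%


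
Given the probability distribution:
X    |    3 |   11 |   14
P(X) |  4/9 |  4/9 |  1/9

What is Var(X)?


E[X] = 70/9
E[X²] = 716/9
Var(X) = E[X²] - (E[X])² = 716/9 - 4900/81 = 1544/81

Var(X) = 1544/81 ≈ 19.0617


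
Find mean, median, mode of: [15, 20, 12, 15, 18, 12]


Sorted: [12, 12, 15, 15, 18, 20]
Mean = 92/6 = 46/3
Median = 15
Freq: {15: 2, 20: 1, 12: 2, 18: 1}
Mode: [12, 15]

Mean=46/3, Median=15, Mode=[12, 15]


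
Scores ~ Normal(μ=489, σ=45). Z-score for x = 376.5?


z = (x - μ)/σ = (376.5 - 489)/45 = -2.5

z = -2.5


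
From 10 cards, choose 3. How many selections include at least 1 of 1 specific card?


Complement: C(10,3) - C(9,3) = 120 - 84 = 36

36


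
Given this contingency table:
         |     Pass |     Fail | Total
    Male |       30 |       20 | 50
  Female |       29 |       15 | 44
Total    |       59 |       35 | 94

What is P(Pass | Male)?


P(Pass | Male) = 30/(30+20) = 30/50 = 3/5

P(Pass|Male) = 3/5 ≈ 60.00%


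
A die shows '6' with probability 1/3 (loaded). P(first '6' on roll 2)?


Geometric: P(X=2) = (1-p)^(k-1)×p = (2/3)^1×1/3 = 2/9

P(X=2) = 2/9 ≈ 22.22%


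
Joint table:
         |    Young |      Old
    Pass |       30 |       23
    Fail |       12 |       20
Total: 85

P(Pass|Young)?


P(Pass|Young) = 30/(30+12) = 30/42 = 5/7

P = 5/7 ≈ 71.43%


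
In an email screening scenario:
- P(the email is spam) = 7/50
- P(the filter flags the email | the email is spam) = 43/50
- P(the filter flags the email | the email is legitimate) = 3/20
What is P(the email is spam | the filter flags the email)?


Using Bayes' theorem:
P(A|B) = P(B|A)·P(A) / P(B)

P(the filter flags the email) = 43/50 × 7/50 + 3/20 × 43/50
= 301/2500 + 129/1000 = 1247/5000

P(the email is spam|the filter flags the email) = (301/2500) / (1247/5000) = 14/29

P(the email is spam|the filter flags the email) = 14/29 ≈ 48.28%


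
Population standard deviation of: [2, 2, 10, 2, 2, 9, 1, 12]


Mean = 40/8 = 5
  (2-5)²=9
  (2-5)²=9
  (10-5)²=25
  (2-5)²=9
  (2-5)²=9
  (9-5)²=16
  (1-5)²=16
  (12-5)²=49
Σ(x-μ)² = 142
σ² = 142/8 = 71/4

σ = √(71/4) ≈ 4.2131


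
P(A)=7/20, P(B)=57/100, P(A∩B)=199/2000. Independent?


P(A)×P(B) = 399/2000
P(A∩B) = 199/2000
Not equal → NOT independent

No, not independent


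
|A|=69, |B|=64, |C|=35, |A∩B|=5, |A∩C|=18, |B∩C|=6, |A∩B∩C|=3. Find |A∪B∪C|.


|A∪B∪C| = 69+64+35-5-18-6+3 = 142

|A∪B∪C| = 142


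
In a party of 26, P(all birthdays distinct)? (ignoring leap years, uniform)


P(all different) = Π(365-i)/365 for i=0..25
= (365/365)×(364/365)×...×(340/365)
= 0.401759

P ≈ 0.4018 ≈ 40.18%


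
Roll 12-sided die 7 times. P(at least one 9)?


P(no 9)^7 = (11/12)^7 = 19487171/35831808
P(≥1) = 1 - 19487171/35831808 = 16344637/35831808

P = 16344637/35831808 ≈ 45.61%


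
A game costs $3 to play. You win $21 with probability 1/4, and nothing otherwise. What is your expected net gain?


E[gain] = (21-3)×1/4 + (-3)×3/4
= 9/2 - 9/4 = 9/4

Expected net gain = $9/4 ≈ $2.25


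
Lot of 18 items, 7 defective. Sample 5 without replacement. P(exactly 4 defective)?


Hypergeometric: C(7,4)×C(11,1)/C(18,5)
= 35×11/8568 = 55/1224

P(X=4) = 55/1224 ≈ 4.49%


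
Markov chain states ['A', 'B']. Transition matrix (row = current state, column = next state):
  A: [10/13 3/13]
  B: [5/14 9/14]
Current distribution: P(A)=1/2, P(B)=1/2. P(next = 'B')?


P(next=B) = Σᵢ P(now=i)×P(i→B)
= 1/2×3/13 + 1/2×9/14
= 3/26 + 9/28 = 159/364

P = 159/364 ≈ 0.4368


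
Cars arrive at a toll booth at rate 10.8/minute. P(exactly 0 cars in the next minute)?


Poisson(λ=10.8): P(X=0) = e^(-λ)×λ^k/k!
= e^(-10.8) × 10.8^0 / 0!
≈ 2.039950341e-05 × 1 / 1 ≈ 0.000020

P(X=0) ≈ 0.000020 ≈ 0.00%


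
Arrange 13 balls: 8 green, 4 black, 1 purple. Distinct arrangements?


13!/(8!×4!×1!) = 6435

6435


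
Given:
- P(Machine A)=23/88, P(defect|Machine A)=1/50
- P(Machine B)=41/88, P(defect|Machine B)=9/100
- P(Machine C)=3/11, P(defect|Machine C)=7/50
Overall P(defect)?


P(B) = Σ P(B|Aᵢ)×P(Aᵢ)
  1/50×23/88 = 23/4400
  9/100×41/88 = 369/8800
  7/50×3/11 = 21/550
Sum = 751/8800

P(defect) = 751/8800 ≈ 8.53%


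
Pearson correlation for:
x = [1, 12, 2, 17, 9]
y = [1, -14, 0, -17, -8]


n=5, Σx=41, Σy=-38, Σxy=-528, Σx²=519, Σy²=550
r = (5×(-528) - 41×(-38))/√((5×519 - 41²)(5×550 - (-38)²))
= -1082/√(914×1306) = -1082/√1193684 ≈ -1082/1092.5585 ≈ -0.9903

r ≈ -0.9903


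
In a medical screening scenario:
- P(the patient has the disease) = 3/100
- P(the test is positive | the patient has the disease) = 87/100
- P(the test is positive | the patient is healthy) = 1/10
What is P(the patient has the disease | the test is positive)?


Using Bayes' theorem:
P(A|B) = P(B|A)·P(A) / P(B)

P(the test is positive) = 87/100 × 3/100 + 1/10 × 97/100
= 261/10000 + 97/1000 = 1231/10000

P(the patient has the disease|the test is positive) = (261/10000) / (1231/10000) = 261/1231

P(the patient has the disease|the test is positive) = 261/1231 ≈ 21.20%


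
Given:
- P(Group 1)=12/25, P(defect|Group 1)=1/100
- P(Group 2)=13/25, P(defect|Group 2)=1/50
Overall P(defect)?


P(B) = Σ P(B|Aᵢ)×P(Aᵢ)
  1/100×12/25 = 3/625
  1/50×13/25 = 13/1250
Sum = 19/1250

P(defect) = 19/1250 ≈ 1.52%


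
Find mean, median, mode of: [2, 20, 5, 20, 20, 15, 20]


Sorted: [2, 5, 15, 20, 20, 20, 20]
Mean = 102/7
Median = 20
Freq: {2: 1, 20: 4, 5: 1, 15: 1}
Mode: [20]

Mean=102/7, Median=20, Mode=20


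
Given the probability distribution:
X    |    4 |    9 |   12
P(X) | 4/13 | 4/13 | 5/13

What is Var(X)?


E[X] = 112/13
E[X²] = 1108/13
Var(X) = E[X²] - (E[X])² = 1108/13 - 12544/169 = 1860/169

Var(X) = 1860/169 ≈ 11.0059


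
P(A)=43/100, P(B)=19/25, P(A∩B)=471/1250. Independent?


P(A)×P(B) = 817/2500
P(A∩B) = 471/1250
Not equal → NOT independent

No, not independent


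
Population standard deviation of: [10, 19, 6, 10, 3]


Mean = 48/5
  (10-48/5)²=4/25
  (19-48/5)²=2209/25
  (6-48/5)²=324/25
  (10-48/5)²=4/25
  (3-48/5)²=1089/25
Σ(x-μ)² = 726/5
σ² = (726/5)/5 = 726/25

σ = √(726/25) ≈ 5.3889


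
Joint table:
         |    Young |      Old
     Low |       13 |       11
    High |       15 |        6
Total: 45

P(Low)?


P(Low) = (13+11)/45 = 24/45 = 8/15

P(Low) = 8/15 ≈ 53.33%


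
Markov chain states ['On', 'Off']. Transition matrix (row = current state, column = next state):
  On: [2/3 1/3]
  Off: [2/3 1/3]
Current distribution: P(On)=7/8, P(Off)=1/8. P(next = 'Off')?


P(next=Off) = Σᵢ P(now=i)×P(i→Off)
= 7/8×1/3 + 1/8×1/3
= 7/24 + 1/24 = 1/3

P = 1/3 ≈ 0.3333


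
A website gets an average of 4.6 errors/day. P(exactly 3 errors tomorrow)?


Poisson(λ=4.6): P(X=3) = e^(-λ)×λ^k/k!
= e^(-4.6) × 4.6^3 / 3!
≈ 0.01005183574 × 97.336 / 6 ≈ 0.163068

P(X=3) ≈ 0.163068 ≈ 16.31%


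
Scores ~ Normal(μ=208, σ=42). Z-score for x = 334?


z = (x - μ)/σ = (334 - 208)/42 = 3.0

z = 3.0


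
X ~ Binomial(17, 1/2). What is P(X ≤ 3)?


P(X ≤ 3) = Σ P(X=i) for i=0..3
P(X=0) = 1/131072
P(X=1) = 17/131072
P(X=2) = 17/16384
P(X=3) = 85/16384
Sum = 417/65536

P(X ≤ 3) = 417/65536 ≈ 0.64%


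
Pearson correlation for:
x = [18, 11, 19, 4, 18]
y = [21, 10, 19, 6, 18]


n=5, Σx=70, Σy=74, Σxy=1197, Σx²=1146, Σy²=1262
r = (5×1197 - 70×74)/√((5×1146 - 70²)(5×1262 - 74²))
= 805/√(830×834) = 805/√692220 ≈ 805/831.9976 ≈ 0.9676

r ≈ 0.9676


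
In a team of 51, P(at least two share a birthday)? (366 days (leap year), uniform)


P(all different) = Π(366-i)/366 for i=0..50
= 0.025839
P(match) = 1 - 0.025839 = 0.974161

P ≈ 0.9742 ≈ 97.42%


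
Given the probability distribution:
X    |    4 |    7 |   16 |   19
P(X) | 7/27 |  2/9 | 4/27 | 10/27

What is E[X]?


E[X] = Σ x·P(X=x)
= (4)×(7/27) + (7)×(2/9) + (16)×(4/27) + (19)×(10/27)
= 12

E[X] = 12


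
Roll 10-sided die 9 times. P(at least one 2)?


P(no 2)^9 = (9/10)^9 = 387420489/1000000000
P(≥1) = 1 - 387420489/1000000000 = 612579511/1000000000

P = 612579511/1000000000 ≈ 61.26%


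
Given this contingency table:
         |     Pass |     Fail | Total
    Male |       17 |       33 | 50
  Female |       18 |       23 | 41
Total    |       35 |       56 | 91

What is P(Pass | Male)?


P(Pass | Male) = 17/(17+33) = 17/50

P(Pass|Male) = 17/50 ≈ 34.00%


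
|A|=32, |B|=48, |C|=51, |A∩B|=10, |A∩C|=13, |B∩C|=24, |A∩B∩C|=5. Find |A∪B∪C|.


|A∪B∪C| = 32+48+51-10-13-24+5 = 89

|A∪B∪C| = 89


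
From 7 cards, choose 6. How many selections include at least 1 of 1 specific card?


Complement: C(7,6) - C(6,6) = 7 - 1 = 6

6


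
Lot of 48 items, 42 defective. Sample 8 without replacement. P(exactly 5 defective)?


Hypergeometric: C(42,5)×C(6,3)/C(48,8)
= 850668×20/377348994 = 69160/1533939

P(X=5) = 69160/1533939 ≈ 4.51%


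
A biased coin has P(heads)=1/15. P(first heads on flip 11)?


Geometric: P(X=11) = (1-p)^(k-1)×p = (14/15)^10×1/15 = 289254654976/8649755859375

P(X=11) = 289254654976/8649755859375 ≈ 3.34%


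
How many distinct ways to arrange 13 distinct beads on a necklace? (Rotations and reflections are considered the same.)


Free circular arrangements: rotations and reflections both identified.
(n-1)!/2 = 12!/2 = 479001600/2 = 239500800

239500800


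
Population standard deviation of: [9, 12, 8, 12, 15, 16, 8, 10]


Mean = 90/8 = 45/4
  (9-45/4)²=81/16
  (12-45/4)²=9/16
  (8-45/4)²=169/16
  (12-45/4)²=9/16
  (15-45/4)²=225/16
  (16-45/4)²=361/16
  (8-45/4)²=169/16
  (10-45/4)²=25/16
Σ(x-μ)² = 131/2
σ² = (131/2)/8 = 131/16

σ = √(131/16) ≈ 2.8614


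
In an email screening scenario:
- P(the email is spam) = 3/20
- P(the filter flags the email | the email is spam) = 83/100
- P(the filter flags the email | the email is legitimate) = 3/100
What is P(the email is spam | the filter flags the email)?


Using Bayes' theorem:
P(A|B) = P(B|A)·P(A) / P(B)

P(the filter flags the email) = 83/100 × 3/20 + 3/100 × 17/20
= 249/2000 + 51/2000 = 3/20

P(the email is spam|the filter flags the email) = (249/2000) / (3/20) = 83/100

P(the email is spam|the filter flags the email) = 83/100 ≈ 83.00%


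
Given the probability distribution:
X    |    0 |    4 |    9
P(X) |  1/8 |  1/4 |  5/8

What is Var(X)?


E[X] = 53/8
E[X²] = 437/8
Var(X) = E[X²] - (E[X])² = 437/8 - 2809/64 = 687/64

Var(X) = 687/64 ≈ 10.7344


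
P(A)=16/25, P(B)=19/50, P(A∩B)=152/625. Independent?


P(A)×P(B) = 152/625
P(A∩B) = 152/625
Equal ✓ → Independent

Yes, independent


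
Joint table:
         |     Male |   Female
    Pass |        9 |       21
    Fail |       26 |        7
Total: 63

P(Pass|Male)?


P(Pass|Male) = 9/(9+26) = 9/35

P = 9/35 ≈ 25.71%


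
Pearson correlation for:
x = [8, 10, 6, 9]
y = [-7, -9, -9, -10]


n=4, Σx=33, Σy=-35, Σxy=-290, Σx²=281, Σy²=311
r = (4×(-290) - 33×(-35))/√((4×281 - 33²)(4×311 - (-35)²))
= -5/√(35×19) = -5/√665 ≈ -5/25.7876 ≈ -0.1939

r ≈ -0.1939


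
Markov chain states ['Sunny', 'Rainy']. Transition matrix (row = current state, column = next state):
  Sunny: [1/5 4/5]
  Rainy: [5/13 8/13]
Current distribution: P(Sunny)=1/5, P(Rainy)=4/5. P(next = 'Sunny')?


P(next=Sunny) = Σᵢ P(now=i)×P(i→Sunny)
= 1/5×1/5 + 4/5×5/13
= 1/25 + 4/13 = 113/325

P = 113/325 ≈ 0.3477


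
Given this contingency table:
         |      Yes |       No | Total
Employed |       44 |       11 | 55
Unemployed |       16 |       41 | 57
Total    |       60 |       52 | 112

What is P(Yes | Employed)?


P(Yes | Employed) = 44/(44+11) = 44/55 = 4/5

P(Yes|Employed) = 4/5 ≈ 80.00%


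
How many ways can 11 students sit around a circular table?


Circular arrangements of 11 distinct objects: fix one position to break rotational symmetry.
(n-1)! = 10! = 3628800

3628800


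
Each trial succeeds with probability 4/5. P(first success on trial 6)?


Geometric: P(X=6) = (1-p)^(k-1)×p = (1/5)^5×4/5 = 4/15625

P(X=6) = 4/15625 ≈ 0.03%


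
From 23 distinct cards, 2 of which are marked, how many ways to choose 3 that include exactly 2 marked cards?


Choose 2 of the 2 marked cards and 1 of the other 21 cards:
C(2,2)×C(21,1) = 1×21 = 21

21


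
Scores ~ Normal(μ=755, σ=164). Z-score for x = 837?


z = (x - μ)/σ = (837 - 755)/164 = 0.5

z = 0.5


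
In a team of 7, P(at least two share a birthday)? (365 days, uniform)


P(all different) = Π(365-i)/365 for i=0..6
= 0.943764
P(match) = 1 - 0.943764 = 0.056236

P ≈ 0.0562 ≈ 5.62%


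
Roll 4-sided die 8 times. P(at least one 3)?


P(no 3)^8 = (3/4)^8 = 6561/65536
P(≥1) = 1 - 6561/65536 = 58975/65536

P = 58975/65536 ≈ 89.99%


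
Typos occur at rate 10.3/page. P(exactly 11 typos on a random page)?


Poisson(λ=10.3): P(X=11) = e^(-λ)×λ^k/k!
= e^(-10.3) × 10.3^11 / 11!
≈ 3.363309519e-05 × 138423387072 / 39916800 ≈ 0.116633

P(X=11) ≈ 0.116633 ≈ 11.66%


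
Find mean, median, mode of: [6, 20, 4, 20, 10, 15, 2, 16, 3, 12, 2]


Sorted: [2, 2, 3, 4, 6, 10, 12, 15, 16, 20, 20]
Mean = 110/11 = 10
Median = 10
Freq: {6: 1, 20: 2, 4: 1, 10: 1, 15: 1, 2: 2, 16: 1, 3: 1, 12: 1}
Mode: [2, 20]

Mean=10, Median=10, Mode=[2, 20]


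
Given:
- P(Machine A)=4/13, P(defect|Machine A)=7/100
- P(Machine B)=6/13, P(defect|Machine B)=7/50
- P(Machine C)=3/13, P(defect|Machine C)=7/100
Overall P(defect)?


P(B) = Σ P(B|Aᵢ)×P(Aᵢ)
  7/100×4/13 = 7/325
  7/50×6/13 = 21/325
  7/100×3/13 = 21/1300
Sum = 133/1300

P(defect) = 133/1300 ≈ 10.23%


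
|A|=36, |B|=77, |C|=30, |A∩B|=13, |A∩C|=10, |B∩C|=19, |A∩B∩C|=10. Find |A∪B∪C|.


|A∪B∪C| = 36+77+30-13-10-19+10 = 111

|A∪B∪C| = 111


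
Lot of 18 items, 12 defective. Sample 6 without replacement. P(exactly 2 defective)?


Hypergeometric: C(12,2)×C(6,4)/C(18,6)
= 66×15/18564 = 165/3094

P(X=2) = 165/3094 ≈ 5.33%


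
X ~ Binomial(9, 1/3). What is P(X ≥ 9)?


P(X ≥ 9) = Σ P(X=i) for i=9..9
P(X=9) = 1/19683
Sum = 1/19683

P(X ≥ 9) = 1/19683 ≈ 0.01%


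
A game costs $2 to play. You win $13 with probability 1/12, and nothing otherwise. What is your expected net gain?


E[gain] = (13-2)×1/12 + (-2)×11/12
= 11/12 - 11/6 = -11/12

Expected net gain = $-11/12 ≈ $-0.92


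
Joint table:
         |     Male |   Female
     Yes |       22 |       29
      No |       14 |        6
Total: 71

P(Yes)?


P(Yes) = (22+29)/71 = 51/71

P(Yes) = 51/71 ≈ 71.83%


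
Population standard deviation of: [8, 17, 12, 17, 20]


Mean = 74/5
  (8-74/5)²=1156/25
  (17-74/5)²=121/25
  (12-74/5)²=196/25
  (17-74/5)²=121/25
  (20-74/5)²=676/25
Σ(x-μ)² = 454/5
σ² = (454/5)/5 = 454/25

σ = √(454/25) ≈ 4.2615


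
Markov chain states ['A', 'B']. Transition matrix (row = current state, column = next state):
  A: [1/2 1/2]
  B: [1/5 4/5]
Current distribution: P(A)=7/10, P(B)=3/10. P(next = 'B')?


P(next=B) = Σᵢ P(now=i)×P(i→B)
= 7/10×1/2 + 3/10×4/5
= 7/20 + 6/25 = 59/100

P = 59/100 ≈ 0.5900


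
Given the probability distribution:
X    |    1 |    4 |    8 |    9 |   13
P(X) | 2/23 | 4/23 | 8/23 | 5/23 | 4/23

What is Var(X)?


E[X] = 179/23
E[X²] = 1659/23
Var(X) = E[X²] - (E[X])² = 1659/23 - 32041/529 = 6116/529

Var(X) = 6116/529 ≈ 11.5614


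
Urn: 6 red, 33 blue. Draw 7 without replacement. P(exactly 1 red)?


Hypergeometric: C(6,1)×C(33,6)/C(39,7)
= 6×1107568/15380937 = 201376/466089

P(X=1) = 201376/466089 ≈ 43.21%


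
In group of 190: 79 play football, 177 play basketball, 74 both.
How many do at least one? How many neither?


|A∪B| = 79+177-74 = 182
Neither = 190-182 = 8

At least one: 182; Neither: 8


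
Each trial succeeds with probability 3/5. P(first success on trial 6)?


Geometric: P(X=6) = (1-p)^(k-1)×p = (2/5)^5×3/5 = 96/15625

P(X=6) = 96/15625 ≈ 0.61%


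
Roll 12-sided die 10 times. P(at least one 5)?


P(no 5)^10 = (11/12)^10 = 25937424601/61917364224
P(≥1) = 1 - 25937424601/61917364224 = 35979939623/61917364224

P = 35979939623/61917364224 ≈ 58.11%


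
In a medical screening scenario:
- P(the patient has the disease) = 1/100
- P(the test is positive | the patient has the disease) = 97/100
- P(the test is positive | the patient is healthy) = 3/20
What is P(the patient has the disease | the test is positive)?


Using Bayes' theorem:
P(A|B) = P(B|A)·P(A) / P(B)

P(the test is positive) = 97/100 × 1/100 + 3/20 × 99/100
= 97/10000 + 297/2000 = 791/5000

P(the patient has the disease|the test is positive) = (97/10000) / (791/5000) = 97/1582

P(the patient has the disease|the test is positive) = 97/1582 ≈ 6.13%


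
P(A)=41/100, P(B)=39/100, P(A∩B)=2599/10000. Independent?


P(A)×P(B) = 1599/10000
P(A∩B) = 2599/10000
Not equal → NOT independent

No, not independent


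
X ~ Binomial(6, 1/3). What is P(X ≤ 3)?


P(X ≤ 3) = Σ P(X=i) for i=0..3
P(X=0) = 64/729
P(X=1) = 64/243
P(X=2) = 80/243
P(X=3) = 160/729
Sum = 656/729

P(X ≤ 3) = 656/729 ≈ 89.99%


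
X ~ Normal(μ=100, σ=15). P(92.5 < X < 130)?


z₁=(92.5-100)/15=-0.5, z₂=(130-100)/15=2.0
P = Φ(2.0) - Φ(-0.5) = 0.977250 - 0.308538 = 0.668712 ≈ 0.6687

P(92.5 < X < 130) ≈ 0.6687


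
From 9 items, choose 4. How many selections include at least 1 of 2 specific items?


Complement: C(9,4) - C(7,4) = 126 - 35 = 91

91


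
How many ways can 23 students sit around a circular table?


Circular arrangements of 23 distinct objects: fix one position to break rotational symmetry.
(n-1)! = 22! = 1124000727777607680000

1124000727777607680000


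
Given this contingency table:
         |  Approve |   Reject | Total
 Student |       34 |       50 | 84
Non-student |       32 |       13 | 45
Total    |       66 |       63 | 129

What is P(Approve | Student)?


P(Approve | Student) = 34/(34+50) = 34/84 = 17/42

P(Approve|Student) = 17/42 ≈ 40.48%


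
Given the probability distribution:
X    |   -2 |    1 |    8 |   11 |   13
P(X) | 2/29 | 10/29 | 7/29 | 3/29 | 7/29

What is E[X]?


E[X] = Σ x·P(X=x)
= (-2)×(2/29) + (1)×(10/29) + (8)×(7/29) + (11)×(3/29) + (13)×(7/29)
= 186/29

E[X] = 186/29


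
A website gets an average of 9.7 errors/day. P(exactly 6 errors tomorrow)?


Poisson(λ=9.7): P(X=6) = e^(-λ)×λ^k/k!
= e^(-9.7) × 9.7^6 / 6!
≈ 6.128349505e-05 × 832972.004929 / 720 ≈ 0.070899

P(X=6) ≈ 0.070899 ≈ 7.09%


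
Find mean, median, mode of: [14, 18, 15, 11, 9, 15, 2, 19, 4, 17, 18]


Sorted: [2, 4, 9, 11, 14, 15, 15, 17, 18, 18, 19]
Mean = 142/11
Median = 15
Freq: {14: 1, 18: 2, 15: 2, 11: 1, 9: 1, 2: 1, 19: 1, 4: 1, 17: 1}
Mode: [15, 18]

Mean=142/11, Median=15, Mode=[15, 18]


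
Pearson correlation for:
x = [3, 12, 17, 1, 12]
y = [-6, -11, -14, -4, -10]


n=5, Σx=45, Σy=-45, Σxy=-512, Σx²=587, Σy²=469
r = (5×(-512) - 45×(-45))/√((5×587 - 45²)(5×469 - (-45)²))
= -535/√(910×320) = -535/√291200 ≈ -535/539.6295 ≈ -0.9914

r ≈ -0.9914


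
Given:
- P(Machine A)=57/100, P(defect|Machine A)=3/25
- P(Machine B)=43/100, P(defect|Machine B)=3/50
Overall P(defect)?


P(B) = Σ P(B|Aᵢ)×P(Aᵢ)
  3/25×57/100 = 171/2500
  3/50×43/100 = 129/5000
Sum = 471/5000

P(defect) = 471/5000 ≈ 9.42%


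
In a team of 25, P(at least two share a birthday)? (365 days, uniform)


P(all different) = Π(365-i)/365 for i=0..24
= 0.431300
P(match) = 1 - 0.431300 = 0.568700

P ≈ 0.5687 ≈ 56.87%


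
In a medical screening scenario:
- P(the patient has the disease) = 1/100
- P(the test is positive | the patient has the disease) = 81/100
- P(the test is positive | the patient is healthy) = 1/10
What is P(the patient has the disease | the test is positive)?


Using Bayes' theorem:
P(A|B) = P(B|A)·P(A) / P(B)

P(the test is positive) = 81/100 × 1/100 + 1/10 × 99/100
= 81/10000 + 99/1000 = 1071/10000

P(the patient has the disease|the test is positive) = (81/10000) / (1071/10000) = 9/119

P(the patient has the disease|the test is positive) = 9/119 ≈ 7.56%


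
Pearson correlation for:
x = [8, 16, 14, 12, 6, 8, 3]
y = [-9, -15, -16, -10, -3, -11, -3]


n=7, Σx=67, Σy=-67, Σxy=-771, Σx²=769, Σy²=801
r = (7×(-771) - 67×(-67))/√((7×769 - 67²)(7×801 - (-67)²))
= -908/√(894×1118) = -908/√999492 ≈ -908/999.7460 ≈ -0.9082

r ≈ -0.9082


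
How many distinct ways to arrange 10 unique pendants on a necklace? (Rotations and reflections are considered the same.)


Free circular arrangements: rotations and reflections both identified.
(n-1)!/2 = 9!/2 = 362880/2 = 181440

181440


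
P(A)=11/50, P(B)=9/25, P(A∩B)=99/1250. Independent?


P(A)×P(B) = 99/1250
P(A∩B) = 99/1250
Equal ✓ → Independent

Yes, independent


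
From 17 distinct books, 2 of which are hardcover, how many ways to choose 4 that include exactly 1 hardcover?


Choose 1 of the 2 hardcovers and 3 of the other 15 books:
C(2,1)×C(15,3) = 2×455 = 910

910


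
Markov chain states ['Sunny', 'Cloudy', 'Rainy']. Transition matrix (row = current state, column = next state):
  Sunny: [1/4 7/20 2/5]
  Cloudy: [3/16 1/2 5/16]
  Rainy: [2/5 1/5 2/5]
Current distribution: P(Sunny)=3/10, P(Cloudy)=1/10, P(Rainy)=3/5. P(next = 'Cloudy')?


P(next=Cloudy) = Σᵢ P(now=i)×P(i→Cloudy)
= 3/10×7/20 + 1/10×1/2 + 3/5×1/5
= 21/200 + 1/20 + 3/25 = 11/40

P = 11/40 ≈ 0.2750


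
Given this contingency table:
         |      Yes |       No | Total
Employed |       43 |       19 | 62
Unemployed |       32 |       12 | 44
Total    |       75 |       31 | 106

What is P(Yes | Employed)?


P(Yes | Employed) = 43/(43+19) = 43/62

P(Yes|Employed) = 43/62 ≈ 69.35%


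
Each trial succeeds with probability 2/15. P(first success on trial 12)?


Geometric: P(X=12) = (1-p)^(k-1)×p = (13/15)^11×2/15 = 3584320788074/129746337890625

P(X=12) = 3584320788074/129746337890625 ≈ 2.76%


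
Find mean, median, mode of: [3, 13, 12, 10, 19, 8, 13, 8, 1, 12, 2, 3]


Sorted: [1, 2, 3, 3, 8, 8, 10, 12, 12, 13, 13, 19]
Mean = 104/12 = 26/3
Median = 9
Freq: {3: 2, 13: 2, 12: 2, 10: 1, 19: 1, 8: 2, 1: 1, 2: 1}
Mode: [3, 8, 12, 13]

Mean=26/3, Median=9, Mode=[3, 8, 12, 13]


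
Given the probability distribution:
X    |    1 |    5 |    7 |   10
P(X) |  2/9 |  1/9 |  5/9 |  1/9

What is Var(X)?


E[X] = 52/9
E[X²] = 124/3
Var(X) = E[X²] - (E[X])² = 124/3 - 2704/81 = 644/81

Var(X) = 644/81 ≈ 7.9506


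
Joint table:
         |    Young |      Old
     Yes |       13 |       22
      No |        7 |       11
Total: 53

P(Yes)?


P(Yes) = (13+22)/53 = 35/53

P(Yes) = 35/53 ≈ 66.04%


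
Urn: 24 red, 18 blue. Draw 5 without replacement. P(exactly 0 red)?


Hypergeometric: C(24,0)×C(18,5)/C(42,5)
= 1×8568/850668 = 102/10127

P(X=0) = 102/10127 ≈ 1.01%


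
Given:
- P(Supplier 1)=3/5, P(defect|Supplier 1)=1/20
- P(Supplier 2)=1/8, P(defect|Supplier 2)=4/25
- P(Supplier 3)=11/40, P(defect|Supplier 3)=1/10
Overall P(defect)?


P(B) = Σ P(B|Aᵢ)×P(Aᵢ)
  1/20×3/5 = 3/100
  4/25×1/8 = 1/50
  1/10×11/40 = 11/400
Sum = 31/400

P(defect) = 31/400 ≈ 7.75%


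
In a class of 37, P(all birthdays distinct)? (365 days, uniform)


P(all different) = Π(365-i)/365 for i=0..36
= (365/365)×(364/365)×...×(329/365)
= 0.151266

P ≈ 0.1513 ≈ 15.13%


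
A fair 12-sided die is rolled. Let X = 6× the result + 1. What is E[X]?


E[die] = (1+12)/2 = 13/2
E[X] = 6×13/2 + 1 = 40

E[X] = 40


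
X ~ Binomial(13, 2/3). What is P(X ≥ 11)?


P(X ≥ 11) = Σ P(X=i) for i=11..13
P(X=11) = 53248/531441
P(X=12) = 53248/1594323
P(X=13) = 8192/1594323
Sum = 8192/59049

P(X ≥ 11) = 8192/59049 ≈ 13.87%


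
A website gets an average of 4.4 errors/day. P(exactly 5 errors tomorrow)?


Poisson(λ=4.4): P(X=5) = e^(-λ)×λ^k/k!
= e^(-4.4) × 4.4^5 / 5!
≈ 0.0122773399 × 1649.16224 / 120 ≈ 0.168728

P(X=5) ≈ 0.168728 ≈ 16.87%


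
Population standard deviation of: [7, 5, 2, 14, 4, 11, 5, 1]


Mean = 49/8
  (7-49/8)²=49/64
  (5-49/8)²=81/64
  (2-49/8)²=1089/64
  (14-49/8)²=3969/64
  (4-49/8)²=289/64
  (11-49/8)²=1521/64
  (5-49/8)²=81/64
  (1-49/8)²=1681/64
Σ(x-μ)² = 1095/8
σ² = (1095/8)/8 = 1095/64

σ = √(1095/64) ≈ 4.1363


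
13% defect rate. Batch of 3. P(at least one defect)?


P(all good) = (87/100)^3 = 658503/1000000
P(≥1 defect) = 341497/1000000

P = 341497/1000000 ≈ 34.15%


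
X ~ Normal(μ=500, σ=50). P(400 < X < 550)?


z₁=(400-500)/50=-2.0, z₂=(550-500)/50=1.0
P = Φ(1.0) - Φ(-2.0) = 0.841345 - 0.022750 = 0.818595 ≈ 0.8186

P(400 < X < 550) ≈ 0.8186


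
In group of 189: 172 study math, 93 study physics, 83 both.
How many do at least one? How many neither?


|A∪B| = 172+93-83 = 182
Neither = 189-182 = 7

At least one: 182; Neither: 7


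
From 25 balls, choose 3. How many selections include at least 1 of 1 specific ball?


Complement: C(25,3) - C(24,3) = 2300 - 2024 = 276

276


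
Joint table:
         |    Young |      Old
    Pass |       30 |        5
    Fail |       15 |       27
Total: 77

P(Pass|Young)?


P(Pass|Young) = 30/(30+15) = 30/45 = 2/3

P = 2/3 ≈ 66.67%
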